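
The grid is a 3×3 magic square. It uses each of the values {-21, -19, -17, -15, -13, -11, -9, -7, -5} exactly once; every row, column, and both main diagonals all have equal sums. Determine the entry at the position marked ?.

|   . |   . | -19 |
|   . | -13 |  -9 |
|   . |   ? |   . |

The 9 entries sum to -117, so each line sums to -117/3 = -39.
Row 2 must total -39; the given cells sum to -22, so (2,1) = -17.
From column 3, -39 − (-19 + (-9)) gives (3,3) = -11.
Main diagonal: -13 + (-11) + ? = -39, so (1,1) = -15.
Anti-diagonal needs -39; the known cells sum to -32, so (3,1) = -7.
From row 1, -39 − (-15 + (-19)) gives (1,2) = -5.
Row 3 must total -39; the given cells sum to -18, so (3,2) = -21.

-21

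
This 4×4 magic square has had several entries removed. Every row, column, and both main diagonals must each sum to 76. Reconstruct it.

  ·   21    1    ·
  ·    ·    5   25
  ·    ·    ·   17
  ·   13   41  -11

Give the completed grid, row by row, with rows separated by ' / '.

9 21 1 45 / -3 49 5 25 / 37 -7 29 17 / 33 13 41 -11

Using row 4: 13 + 41 + (-11) + ? → (4,1) = 76 − 43 = 33.
From column 3, 76 − (1 + 5 + 41) gives (3,3) = 29.
Column 4 must total 76; the given cells sum to 31, so (1,4) = 45.
Using anti-diagonal: 45 + 5 + 33 + ? → (3,2) = 76 − 83 = -7.
Row 1 must total 76; the given cells sum to 67, so (1,1) = 9.
Row 3: -7 + 29 + 17 + ? = 76, so (3,1) = 37.
Column 1: 9 + 37 + 33 + ? = 76, so (2,1) = -3.
Column 2 must total 76; the given cells sum to 27, so (2,2) = 49.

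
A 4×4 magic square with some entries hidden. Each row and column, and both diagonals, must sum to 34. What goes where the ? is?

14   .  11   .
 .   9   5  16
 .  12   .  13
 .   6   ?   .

10

Row 2 needs 34; the known cells sum to 30, so (2,1) = 4.
Column 2: 9 + 12 + 6 + ? = 34, so (1,2) = 7.
From row 1, 34 − (14 + 7 + 11) gives (1,4) = 2.
The remaining cell in column 4 is (4,4) = 34 − 31 = 3.
The remaining cell in main diagonal is (3,3) = 34 − 26 = 8.
From anti-diagonal, 34 − (2 + 5 + 12) gives (4,1) = 15.
From row 3, 34 − (12 + 8 + 13) gives (3,1) = 1.
Row 4: 15 + 6 + 3 + ? = 34, so (4,3) = 10.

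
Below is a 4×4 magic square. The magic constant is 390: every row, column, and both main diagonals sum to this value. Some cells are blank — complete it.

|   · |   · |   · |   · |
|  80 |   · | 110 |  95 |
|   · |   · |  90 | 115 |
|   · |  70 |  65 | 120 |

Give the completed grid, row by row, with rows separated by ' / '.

Row 2: 80 + 110 + 95 + ? = 390, so (2,2) = 105.
Row 4: 70 + 65 + 120 + ? = 390, so (4,1) = 135.
Column 3 needs 390; the known cells sum to 265, so (1,3) = 125.
Column 4 needs 390; the known cells sum to 330, so (1,4) = 60.
Main diagonal needs 390; the known cells sum to 315, so (1,1) = 75.
Anti-diagonal: 60 + 110 + 135 + ? = 390, so (3,2) = 85.
Row 1 needs 390; the known cells sum to 260, so (1,2) = 130.
Row 3 must total 390; the given cells sum to 290, so (3,1) = 100.

75 130 125 60 / 80 105 110 95 / 100 85 90 115 / 135 70 65 120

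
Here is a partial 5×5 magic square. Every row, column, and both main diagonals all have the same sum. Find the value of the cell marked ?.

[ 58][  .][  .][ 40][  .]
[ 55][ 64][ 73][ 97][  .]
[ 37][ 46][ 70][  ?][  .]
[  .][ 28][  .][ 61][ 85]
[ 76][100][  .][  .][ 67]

79

Main diagonal is complete and sums to 320; that is the magic constant.
Row 2 needs 320; the known cells sum to 289, so (2,5) = 31.
Column 1: 58 + 55 + 37 + 76 + ? = 320, so (4,1) = 94.
Column 2: 64 + 46 + 28 + 100 + ? = 320, so (1,2) = 82.
The remaining cell in anti-diagonal is (1,5) = 320 − 271 = 49.
From row 1, 320 − (58 + 82 + 40 + 49) gives (1,3) = 91.
Row 4 must total 320; the given cells sum to 268, so (4,3) = 52.
Using column 3: 91 + 73 + 70 + 52 + ? → (5,3) = 320 − 286 = 34.
Column 5 must total 320; the given cells sum to 232, so (3,5) = 88.
The remaining cell in row 3 is (3,4) = 320 − 241 = 79.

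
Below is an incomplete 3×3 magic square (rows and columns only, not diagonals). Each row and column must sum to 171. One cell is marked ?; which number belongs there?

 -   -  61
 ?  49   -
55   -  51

63

Row 3 needs 171; the known cells sum to 106, so (3,2) = 65.
The remaining cell in column 2 is (1,2) = 171 − 114 = 57.
Column 3: 61 + 51 + ? = 171, so (2,3) = 59.
From row 1, 171 − (57 + 61) gives (1,1) = 53.
From row 2, 171 − (49 + 59) gives (2,1) = 63.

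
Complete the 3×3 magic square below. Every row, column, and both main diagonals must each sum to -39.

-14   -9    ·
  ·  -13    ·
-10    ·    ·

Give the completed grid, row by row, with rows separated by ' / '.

-14 -9 -16 / -15 -13 -11 / -10 -17 -12

From row 1, -39 − (-14 + (-9)) gives (1,3) = -16.
Column 1 must total -39; the given cells sum to -24, so (2,1) = -15.
Column 2 must total -39; the given cells sum to -22, so (3,2) = -17.
Main diagonal: -14 + (-13) + ? = -39, so (3,3) = -12.
Row 2 must total -39; the given cells sum to -28, so (2,3) = -11.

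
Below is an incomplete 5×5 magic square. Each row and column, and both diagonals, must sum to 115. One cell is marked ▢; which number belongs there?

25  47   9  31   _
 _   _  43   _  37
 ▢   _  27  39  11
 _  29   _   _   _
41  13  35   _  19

33

From row 1, 115 − (25 + 47 + 9 + 31) gives (1,5) = 3.
From row 5, 115 − (41 + 13 + 35 + 19) gives (5,4) = 7.
Column 3 needs 115; the known cells sum to 114, so (4,3) = 1.
Column 5 needs 115; the known cells sum to 70, so (4,5) = 45.
From anti-diagonal, 115 − (3 + 27 + 29 + 41) gives (2,4) = 15.
Using column 4: 31 + 15 + 39 + 7 + ? → (4,4) = 115 − 92 = 23.
Using main diagonal: 25 + 27 + 23 + 19 + ? → (2,2) = 115 − 94 = 21.
From row 2, 115 − (21 + 43 + 15 + 37) gives (2,1) = -1.
The remaining cell in row 4 is (4,1) = 115 − 98 = 17.
Column 1: 25 + (-1) + 17 + 41 + ? = 115, so (3,1) = 33.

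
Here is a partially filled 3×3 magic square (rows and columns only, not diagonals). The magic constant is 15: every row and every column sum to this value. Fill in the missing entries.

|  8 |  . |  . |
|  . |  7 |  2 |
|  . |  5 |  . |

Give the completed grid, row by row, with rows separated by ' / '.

From row 2, 15 − (7 + 2) gives (2,1) = 6.
Column 1 needs 15; the known cells sum to 14, so (3,1) = 1.
Column 2: 7 + 5 + ? = 15, so (1,2) = 3.
Row 1 needs 15; the known cells sum to 11, so (1,3) = 4.
Row 3 needs 15; the known cells sum to 6, so (3,3) = 9.

8 3 4 / 6 7 2 / 1 5 9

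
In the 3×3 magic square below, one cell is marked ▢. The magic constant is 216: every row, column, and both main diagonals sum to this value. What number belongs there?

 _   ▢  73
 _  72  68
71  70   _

74

The remaining cell in row 2 is (2,1) = 216 − 140 = 76.
Row 3 must total 216; the given cells sum to 141, so (3,3) = 75.
From column 1, 216 − (76 + 71) gives (1,1) = 69.
Column 2 needs 216; the known cells sum to 142, so (1,2) = 74.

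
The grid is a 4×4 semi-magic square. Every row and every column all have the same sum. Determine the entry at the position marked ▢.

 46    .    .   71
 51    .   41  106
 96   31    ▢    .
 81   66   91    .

86

Column 1 is complete and sums to 274; that is the magic constant.
From row 2, 274 − (51 + 41 + 106) gives (2,2) = 76.
From row 4, 274 − (81 + 66 + 91) gives (4,4) = 36.
The remaining cell in column 2 is (1,2) = 274 − 173 = 101.
From column 4, 274 − (71 + 106 + 36) gives (3,4) = 61.
Row 1: 46 + 101 + 71 + ? = 274, so (1,3) = 56.
The remaining cell in row 3 is (3,3) = 274 − 188 = 86.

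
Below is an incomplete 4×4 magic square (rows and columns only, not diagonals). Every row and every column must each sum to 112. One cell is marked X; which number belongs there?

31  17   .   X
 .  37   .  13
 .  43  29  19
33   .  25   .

Row 3: 43 + 29 + 19 + ? = 112, so (3,1) = 21.
Using column 1: 31 + 21 + 33 + ? → (2,1) = 112 − 85 = 27.
Using column 2: 17 + 37 + 43 + ? → (4,2) = 112 − 97 = 15.
From row 2, 112 − (27 + 37 + 13) gives (2,3) = 35.
Row 4: 33 + 15 + 25 + ? = 112, so (4,4) = 39.
Column 3 needs 112; the known cells sum to 89, so (1,3) = 23.
The remaining cell in column 4 is (1,4) = 112 − 71 = 41.

41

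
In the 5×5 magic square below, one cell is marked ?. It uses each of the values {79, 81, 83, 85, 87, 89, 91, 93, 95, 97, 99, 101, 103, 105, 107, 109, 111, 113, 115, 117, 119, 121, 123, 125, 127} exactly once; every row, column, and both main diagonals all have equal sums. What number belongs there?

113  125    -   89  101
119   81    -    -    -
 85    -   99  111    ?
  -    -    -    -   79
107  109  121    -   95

The 25 entries sum to 2575, so each line sums to 2575/5 = 515.
Row 1 needs 515; the known cells sum to 428, so (1,3) = 87.
Row 5: 107 + 109 + 121 + 95 + ? = 515, so (5,4) = 83.
Using column 1: 113 + 119 + 85 + 107 + ? → (4,1) = 515 − 424 = 91.
Main diagonal: 113 + 81 + 99 + 95 + ? = 515, so (4,4) = 127.
Column 4: 89 + 111 + 127 + 83 + ? = 515, so (2,4) = 105.
The remaining cell in anti-diagonal is (4,2) = 515 − 412 = 103.
Row 4 must total 515; the given cells sum to 400, so (4,3) = 115.
Column 2 needs 515; the known cells sum to 418, so (3,2) = 97.
From column 3, 515 − (87 + 99 + 115 + 121) gives (2,3) = 93.
From row 2, 515 − (119 + 81 + 93 + 105) gives (2,5) = 117.
Row 3: 85 + 97 + 99 + 111 + ? = 515, so (3,5) = 123.

123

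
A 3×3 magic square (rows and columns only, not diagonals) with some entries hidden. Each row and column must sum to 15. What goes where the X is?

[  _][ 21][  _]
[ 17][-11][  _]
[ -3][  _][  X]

From row 2, 15 − (17 + (-11)) gives (2,3) = 9.
Column 1 needs 15; the known cells sum to 14, so (1,1) = 1.
Column 2: 21 + (-11) + ? = 15, so (3,2) = 5.
Row 1 must total 15; the given cells sum to 22, so (1,3) = -7.
Row 3 needs 15; the known cells sum to 2, so (3,3) = 13.

13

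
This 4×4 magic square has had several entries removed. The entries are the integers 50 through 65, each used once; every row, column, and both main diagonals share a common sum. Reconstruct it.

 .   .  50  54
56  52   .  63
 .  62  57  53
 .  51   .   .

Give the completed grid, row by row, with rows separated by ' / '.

The entries are 50 through 65, which sum to 920, so each line sums to 920/4 = 230.
Row 2 needs 230; the known cells sum to 171, so (2,3) = 59.
Using row 3: 62 + 57 + 53 + ? → (3,1) = 230 − 172 = 58.
Column 2 needs 230; the known cells sum to 165, so (1,2) = 65.
Using column 3: 50 + 59 + 57 + ? → (4,3) = 230 − 166 = 64.
From column 4, 230 − (54 + 63 + 53) gives (4,4) = 60.
Main diagonal must total 230; the given cells sum to 169, so (1,1) = 61.
Anti-diagonal needs 230; the known cells sum to 175, so (4,1) = 55.

61 65 50 54 / 56 52 59 63 / 58 62 57 53 / 55 51 64 60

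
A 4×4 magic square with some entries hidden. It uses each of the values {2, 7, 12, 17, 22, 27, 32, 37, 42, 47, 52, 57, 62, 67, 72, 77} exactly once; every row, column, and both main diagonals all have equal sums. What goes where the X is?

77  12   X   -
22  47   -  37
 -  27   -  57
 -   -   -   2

The 16 entries sum to 632, so each line sums to 632/4 = 158.
Using row 2: 22 + 47 + 37 + ? → (2,3) = 158 − 106 = 52.
Using column 2: 12 + 47 + 27 + ? → (4,2) = 158 − 86 = 72.
From column 4, 158 − (37 + 57 + 2) gives (1,4) = 62.
Main diagonal must total 158; the given cells sum to 126, so (3,3) = 32.
Anti-diagonal needs 158; the known cells sum to 141, so (4,1) = 17.
Row 1 must total 158; the given cells sum to 151, so (1,3) = 7.

7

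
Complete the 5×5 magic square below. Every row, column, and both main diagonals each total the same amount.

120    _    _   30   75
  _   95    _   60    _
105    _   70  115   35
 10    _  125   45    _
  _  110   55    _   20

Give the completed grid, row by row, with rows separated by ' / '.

120 40 85 30 75 / 50 95 15 60 130 / 105 25 70 115 35 / 10 80 125 45 90 / 65 110 55 100 20

Main diagonal is already complete: 120 + 95 + 70 + 45 + 20 = 350, so that is the magic constant.
Row 3 must total 350; the given cells sum to 325, so (3,2) = 25.
Column 4 needs 350; the known cells sum to 250, so (5,4) = 100.
The remaining cell in row 5 is (5,1) = 350 − 285 = 65.
The remaining cell in column 1 is (2,1) = 350 − 300 = 50.
Anti-diagonal must total 350; the given cells sum to 270, so (4,2) = 80.
The remaining cell in row 4 is (4,5) = 350 − 260 = 90.
Using column 2: 95 + 25 + 80 + 110 + ? → (1,2) = 350 − 310 = 40.
Using column 5: 75 + 35 + 90 + 20 + ? → (2,5) = 350 − 220 = 130.
Using row 1: 120 + 40 + 30 + 75 + ? → (1,3) = 350 − 265 = 85.
The remaining cell in row 2 is (2,3) = 350 − 335 = 15.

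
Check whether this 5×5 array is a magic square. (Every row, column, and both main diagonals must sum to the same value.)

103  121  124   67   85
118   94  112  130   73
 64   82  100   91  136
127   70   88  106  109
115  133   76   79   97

Row 1: 103 + 121 + 124 + 67 + 85 = 500.
Row 2: 118 + 94 + 112 + 130 + 73 = 527.
Row 3: 64 + 82 + 100 + 91 + 136 = 473.
Row 4: 127 + 70 + 88 + 106 + 109 = 500.
Row 5: 115 + 133 + 76 + 79 + 97 = 500.
Column 1: 103 + 118 + 64 + 127 + 115 = 527.
Column 2: 121 + 94 + 82 + 70 + 133 = 500.
Column 3: 124 + 112 + 100 + 88 + 76 = 500.
Column 4: 67 + 130 + 91 + 106 + 79 = 473.
Column 5: 85 + 73 + 136 + 109 + 97 = 500.
Main diagonal: 103 + 94 + 100 + 106 + 97 = 500.
Anti-diagonal: 85 + 130 + 100 + 70 + 115 = 500.

No — column 5 sums to 500 but column 4 sums to 473.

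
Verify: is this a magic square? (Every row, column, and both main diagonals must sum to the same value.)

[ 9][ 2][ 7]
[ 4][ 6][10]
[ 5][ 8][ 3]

Row 1: 9 + 2 + 7 = 18.
Row 2: 4 + 6 + 10 = 20.
Row 3: 5 + 8 + 3 = 16.
Column 1: 9 + 4 + 5 = 18.
Column 2: 2 + 6 + 8 = 16.
Column 3: 7 + 10 + 3 = 20.
Main diagonal: 9 + 6 + 3 = 18.
Anti-diagonal: 7 + 6 + 5 = 18.

No — anti-diagonal sums to 18 but row 2 sums to 20.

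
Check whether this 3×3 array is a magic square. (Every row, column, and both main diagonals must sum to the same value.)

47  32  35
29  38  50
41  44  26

Row 1: 47 + 32 + 35 = 114.
Row 2: 29 + 38 + 50 = 117.
Row 3: 41 + 44 + 26 = 111.
Column 1: 47 + 29 + 41 = 117.
Column 2: 32 + 38 + 44 = 114.
Column 3: 35 + 50 + 26 = 111.
Main diagonal: 47 + 38 + 26 = 111.
Anti-diagonal: 35 + 38 + 41 = 114.

No — row 2 sums to 117 but column 2 sums to 114.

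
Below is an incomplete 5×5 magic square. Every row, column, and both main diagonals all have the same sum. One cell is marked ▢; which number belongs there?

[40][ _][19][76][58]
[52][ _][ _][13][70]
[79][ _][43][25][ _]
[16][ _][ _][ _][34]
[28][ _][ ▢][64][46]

Column 1 is complete and sums to 215; that is the magic constant.
The remaining cell in row 1 is (1,2) = 215 − 193 = 22.
Column 4 must total 215; the given cells sum to 178, so (4,4) = 37.
Column 5 must total 215; the given cells sum to 208, so (3,5) = 7.
The remaining cell in main diagonal is (2,2) = 215 − 166 = 49.
Anti-diagonal: 58 + 13 + 43 + 28 + ? = 215, so (4,2) = 73.
The remaining cell in row 2 is (2,3) = 215 − 184 = 31.
From row 3, 215 − (79 + 43 + 25 + 7) gives (3,2) = 61.
Row 4 must total 215; the given cells sum to 160, so (4,3) = 55.
Column 2 must total 215; the given cells sum to 205, so (5,2) = 10.
Column 3: 19 + 31 + 43 + 55 + ? = 215, so (5,3) = 67.

67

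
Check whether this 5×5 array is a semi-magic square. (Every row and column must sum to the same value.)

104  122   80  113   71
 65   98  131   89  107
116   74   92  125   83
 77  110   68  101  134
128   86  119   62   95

Yes

Row 1: 104 + 122 + 80 + 113 + 71 = 490.
Row 2: 65 + 98 + 131 + 89 + 107 = 490.
Row 3: 116 + 74 + 92 + 125 + 83 = 490.
Row 4: 77 + 110 + 68 + 101 + 134 = 490.
Row 5: 128 + 86 + 119 + 62 + 95 = 490.
Column 1: 104 + 65 + 116 + 77 + 128 = 490.
Column 2: 122 + 98 + 74 + 110 + 86 = 490.
Column 3: 80 + 131 + 92 + 68 + 119 = 490.
Column 4: 113 + 89 + 125 + 101 + 62 = 490.
Column 5: 71 + 107 + 83 + 134 + 95 = 490.
All lines sum to 490.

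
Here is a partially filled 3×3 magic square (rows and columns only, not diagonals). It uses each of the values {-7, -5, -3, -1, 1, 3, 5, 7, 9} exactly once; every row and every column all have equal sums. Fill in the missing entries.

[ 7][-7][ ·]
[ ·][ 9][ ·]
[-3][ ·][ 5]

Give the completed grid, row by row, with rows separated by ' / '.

The 9 entries sum to 9, so each line sums to 9/3 = 3.
Using row 1: 7 + (-7) + ? → (1,3) = 3 − 0 = 3.
Row 3: -3 + 5 + ? = 3, so (3,2) = 1.
Column 1 needs 3; the known cells sum to 4, so (2,1) = -1.
The remaining cell in column 3 is (2,3) = 3 − 8 = -5.

7 -7 3 / -1 9 -5 / -3 1 5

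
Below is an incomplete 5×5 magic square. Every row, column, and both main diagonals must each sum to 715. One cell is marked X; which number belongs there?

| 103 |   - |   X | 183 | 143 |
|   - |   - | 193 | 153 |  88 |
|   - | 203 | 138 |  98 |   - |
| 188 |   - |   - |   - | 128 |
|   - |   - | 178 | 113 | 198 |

The remaining cell in column 4 is (4,4) = 715 − 547 = 168.
From column 5, 715 − (143 + 88 + 128 + 198) gives (3,5) = 158.
Main diagonal: 103 + 138 + 168 + 198 + ? = 715, so (2,2) = 108.
Row 2: 108 + 193 + 153 + 88 + ? = 715, so (2,1) = 173.
From row 3, 715 − (203 + 138 + 98 + 158) gives (3,1) = 118.
Column 1 must total 715; the given cells sum to 582, so (5,1) = 133.
Anti-diagonal: 143 + 153 + 138 + 133 + ? = 715, so (4,2) = 148.
Row 4 must total 715; the given cells sum to 632, so (4,3) = 83.
The remaining cell in row 5 is (5,2) = 715 − 622 = 93.
From column 2, 715 − (108 + 203 + 148 + 93) gives (1,2) = 163.
From column 3, 715 − (193 + 138 + 83 + 178) gives (1,3) = 123.

123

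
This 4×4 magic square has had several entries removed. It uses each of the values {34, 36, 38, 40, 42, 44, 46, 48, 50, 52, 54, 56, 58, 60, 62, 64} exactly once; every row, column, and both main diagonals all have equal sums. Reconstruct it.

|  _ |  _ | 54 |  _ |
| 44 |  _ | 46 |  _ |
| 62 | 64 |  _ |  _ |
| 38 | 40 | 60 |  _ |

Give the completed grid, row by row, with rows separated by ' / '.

52 42 54 48 / 44 50 46 56 / 62 64 36 34 / 38 40 60 58

The 16 entries sum to 784, so each line sums to 784/4 = 196.
Using row 4: 38 + 40 + 60 + ? → (4,4) = 196 − 138 = 58.
From column 1, 196 − (44 + 62 + 38) gives (1,1) = 52.
From column 3, 196 − (54 + 46 + 60) gives (3,3) = 36.
The remaining cell in main diagonal is (2,2) = 196 − 146 = 50.
From anti-diagonal, 196 − (46 + 64 + 38) gives (1,4) = 48.
Row 1 must total 196; the given cells sum to 154, so (1,2) = 42.
Using row 2: 44 + 50 + 46 + ? → (2,4) = 196 − 140 = 56.
Row 3: 62 + 64 + 36 + ? = 196, so (3,4) = 34.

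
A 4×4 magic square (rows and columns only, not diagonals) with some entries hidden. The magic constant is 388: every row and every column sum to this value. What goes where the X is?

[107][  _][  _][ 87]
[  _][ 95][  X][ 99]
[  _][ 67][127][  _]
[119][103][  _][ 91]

115

Row 4 must total 388; the given cells sum to 313, so (4,3) = 75.
Using column 2: 95 + 67 + 103 + ? → (1,2) = 388 − 265 = 123.
The remaining cell in column 4 is (3,4) = 388 − 277 = 111.
Row 1 needs 388; the known cells sum to 317, so (1,3) = 71.
Row 3 must total 388; the given cells sum to 305, so (3,1) = 83.
Using column 1: 107 + 83 + 119 + ? → (2,1) = 388 − 309 = 79.
Using column 3: 71 + 127 + 75 + ? → (2,3) = 388 − 273 = 115.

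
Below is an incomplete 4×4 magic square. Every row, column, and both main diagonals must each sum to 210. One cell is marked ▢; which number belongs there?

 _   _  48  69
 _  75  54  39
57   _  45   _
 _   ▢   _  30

66

From row 2, 210 − (75 + 54 + 39) gives (2,1) = 42.
Column 3: 48 + 54 + 45 + ? = 210, so (4,3) = 63.
Using column 4: 69 + 39 + 30 + ? → (3,4) = 210 − 138 = 72.
Using main diagonal: 75 + 45 + 30 + ? → (1,1) = 210 − 150 = 60.
Row 1 needs 210; the known cells sum to 177, so (1,2) = 33.
From row 3, 210 − (57 + 45 + 72) gives (3,2) = 36.
From column 1, 210 − (60 + 42 + 57) gives (4,1) = 51.
From column 2, 210 − (33 + 75 + 36) gives (4,2) = 66.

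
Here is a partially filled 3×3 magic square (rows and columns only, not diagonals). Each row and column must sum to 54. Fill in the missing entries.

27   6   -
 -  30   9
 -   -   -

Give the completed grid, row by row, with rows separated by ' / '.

27 6 21 / 15 30 9 / 12 18 24

Row 1: 27 + 6 + ? = 54, so (1,3) = 21.
Row 2 needs 54; the known cells sum to 39, so (2,1) = 15.
Column 1: 27 + 15 + ? = 54, so (3,1) = 12.
Using column 2: 6 + 30 + ? → (3,2) = 54 − 36 = 18.
Column 3 needs 54; the known cells sum to 30, so (3,3) = 24.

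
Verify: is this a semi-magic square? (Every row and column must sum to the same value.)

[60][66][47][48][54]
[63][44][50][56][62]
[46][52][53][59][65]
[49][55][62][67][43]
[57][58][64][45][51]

No — column 3 sums to 276 but column 1 sums to 275.

Row 1: 60 + 66 + 47 + 48 + 54 = 275.
Row 2: 63 + 44 + 50 + 56 + 62 = 275.
Row 3: 46 + 52 + 53 + 59 + 65 = 275.
Row 4: 49 + 55 + 62 + 67 + 43 = 276.
Row 5: 57 + 58 + 64 + 45 + 51 = 275.
Column 1: 60 + 63 + 46 + 49 + 57 = 275.
Column 2: 66 + 44 + 52 + 55 + 58 = 275.
Column 3: 47 + 50 + 53 + 62 + 64 = 276.
Column 4: 48 + 56 + 59 + 67 + 45 = 275.
Column 5: 54 + 62 + 65 + 43 + 51 = 275.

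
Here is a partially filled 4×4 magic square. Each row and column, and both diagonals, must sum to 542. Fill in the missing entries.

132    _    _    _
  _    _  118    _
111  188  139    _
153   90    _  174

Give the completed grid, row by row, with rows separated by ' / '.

132 167 160 83 / 146 97 118 181 / 111 188 139 104 / 153 90 125 174

Row 3 must total 542; the given cells sum to 438, so (3,4) = 104.
Row 4 must total 542; the given cells sum to 417, so (4,3) = 125.
Using column 1: 132 + 111 + 153 + ? → (2,1) = 542 − 396 = 146.
Column 3 needs 542; the known cells sum to 382, so (1,3) = 160.
Main diagonal must total 542; the given cells sum to 445, so (2,2) = 97.
The remaining cell in anti-diagonal is (1,4) = 542 − 459 = 83.
The remaining cell in row 1 is (1,2) = 542 − 375 = 167.
The remaining cell in row 2 is (2,4) = 542 − 361 = 181.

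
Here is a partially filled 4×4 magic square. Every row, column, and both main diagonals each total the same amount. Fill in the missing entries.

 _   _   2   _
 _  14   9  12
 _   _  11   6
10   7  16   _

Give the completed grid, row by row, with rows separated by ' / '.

8 13 2 15 / 3 14 9 12 / 17 4 11 6 / 10 7 16 5

Column 3 is already complete: 2 + 9 + 11 + 16 = 38, so that is the magic constant.
Using row 2: 14 + 9 + 12 + ? → (2,1) = 38 − 35 = 3.
Row 4 needs 38; the known cells sum to 33, so (4,4) = 5.
Column 4 needs 38; the known cells sum to 23, so (1,4) = 15.
The remaining cell in main diagonal is (1,1) = 38 − 30 = 8.
Anti-diagonal: 15 + 9 + 10 + ? = 38, so (3,2) = 4.
Using row 1: 8 + 2 + 15 + ? → (1,2) = 38 − 25 = 13.
Row 3 needs 38; the known cells sum to 21, so (3,1) = 17.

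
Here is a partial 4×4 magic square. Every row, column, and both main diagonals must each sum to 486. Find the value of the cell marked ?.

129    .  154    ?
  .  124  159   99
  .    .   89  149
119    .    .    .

Row 2 needs 486; the known cells sum to 382, so (2,1) = 104.
The remaining cell in column 1 is (3,1) = 486 − 352 = 134.
Column 3: 154 + 159 + 89 + ? = 486, so (4,3) = 84.
Main diagonal needs 486; the known cells sum to 342, so (4,4) = 144.
Row 3 must total 486; the given cells sum to 372, so (3,2) = 114.
Using row 4: 119 + 84 + 144 + ? → (4,2) = 486 − 347 = 139.
The remaining cell in column 2 is (1,2) = 486 − 377 = 109.
Column 4 needs 486; the known cells sum to 392, so (1,4) = 94.

94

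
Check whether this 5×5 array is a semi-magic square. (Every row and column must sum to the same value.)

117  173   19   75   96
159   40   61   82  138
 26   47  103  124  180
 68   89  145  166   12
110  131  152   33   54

Row 1: 117 + 173 + 19 + 75 + 96 = 480.
Row 2: 159 + 40 + 61 + 82 + 138 = 480.
Row 3: 26 + 47 + 103 + 124 + 180 = 480.
Row 4: 68 + 89 + 145 + 166 + 12 = 480.
Row 5: 110 + 131 + 152 + 33 + 54 = 480.
Column 1: 117 + 159 + 26 + 68 + 110 = 480.
Column 2: 173 + 40 + 47 + 89 + 131 = 480.
Column 3: 19 + 61 + 103 + 145 + 152 = 480.
Column 4: 75 + 82 + 124 + 166 + 33 = 480.
Column 5: 96 + 138 + 180 + 12 + 54 = 480.
All lines sum to 480.

Yes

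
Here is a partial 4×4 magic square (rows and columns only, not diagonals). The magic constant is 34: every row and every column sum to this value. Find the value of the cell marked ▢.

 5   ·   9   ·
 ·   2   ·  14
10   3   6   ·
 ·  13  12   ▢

Row 3: 10 + 3 + 6 + ? = 34, so (3,4) = 15.
From column 2, 34 − (2 + 3 + 13) gives (1,2) = 16.
Column 3 must total 34; the given cells sum to 27, so (2,3) = 7.
Row 1 must total 34; the given cells sum to 30, so (1,4) = 4.
Row 2 needs 34; the known cells sum to 23, so (2,1) = 11.
Column 1: 5 + 11 + 10 + ? = 34, so (4,1) = 8.
Column 4 must total 34; the given cells sum to 33, so (4,4) = 1.

1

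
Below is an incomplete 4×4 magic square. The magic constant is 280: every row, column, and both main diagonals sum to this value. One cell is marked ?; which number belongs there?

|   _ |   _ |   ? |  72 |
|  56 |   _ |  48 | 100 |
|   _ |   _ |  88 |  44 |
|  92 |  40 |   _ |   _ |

60

Row 2 must total 280; the given cells sum to 204, so (2,2) = 76.
Column 4 needs 280; the known cells sum to 216, so (4,4) = 64.
The remaining cell in main diagonal is (1,1) = 280 − 228 = 52.
The remaining cell in anti-diagonal is (3,2) = 280 − 212 = 68.
Row 3 needs 280; the known cells sum to 200, so (3,1) = 80.
The remaining cell in row 4 is (4,3) = 280 − 196 = 84.
Using column 2: 76 + 68 + 40 + ? → (1,2) = 280 − 184 = 96.
The remaining cell in column 3 is (1,3) = 280 − 220 = 60.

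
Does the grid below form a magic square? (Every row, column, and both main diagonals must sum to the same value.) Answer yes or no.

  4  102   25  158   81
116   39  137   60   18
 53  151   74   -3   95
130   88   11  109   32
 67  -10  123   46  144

Row 1: 4 + 102 + 25 + 158 + 81 = 370.
Row 2: 116 + 39 + 137 + 60 + 18 = 370.
Row 3: 53 + 151 + 74 + (-3) + 95 = 370.
Row 4: 130 + 88 + 11 + 109 + 32 = 370.
Row 5: 67 + (-10) + 123 + 46 + 144 = 370.
Column 1: 4 + 116 + 53 + 130 + 67 = 370.
Column 2: 102 + 39 + 151 + 88 + (-10) = 370.
Column 3: 25 + 137 + 74 + 11 + 123 = 370.
Column 4: 158 + 60 + (-3) + 109 + 46 = 370.
Column 5: 81 + 18 + 95 + 32 + 144 = 370.
Main diagonal: 4 + 39 + 74 + 109 + 144 = 370.
Anti-diagonal: 81 + 60 + 74 + 88 + 67 = 370.
All lines sum to 370.

Yes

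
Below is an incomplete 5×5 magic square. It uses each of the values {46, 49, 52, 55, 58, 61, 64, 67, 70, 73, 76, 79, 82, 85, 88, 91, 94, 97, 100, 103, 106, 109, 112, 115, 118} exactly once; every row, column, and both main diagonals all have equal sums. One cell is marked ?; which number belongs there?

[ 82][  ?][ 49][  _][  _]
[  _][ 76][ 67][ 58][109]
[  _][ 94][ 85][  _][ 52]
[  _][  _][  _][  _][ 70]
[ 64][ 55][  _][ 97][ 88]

73

The 25 entries sum to 2050, so each line sums to 2050/5 = 410.
Row 2: 76 + 67 + 58 + 109 + ? = 410, so (2,1) = 100.
The remaining cell in row 5 is (5,3) = 410 − 304 = 106.
From column 3, 410 − (49 + 67 + 85 + 106) gives (4,3) = 103.
Column 5 must total 410; the given cells sum to 319, so (1,5) = 91.
The remaining cell in main diagonal is (4,4) = 410 − 331 = 79.
From anti-diagonal, 410 − (91 + 58 + 85 + 64) gives (4,2) = 112.
From row 4, 410 − (112 + 103 + 79 + 70) gives (4,1) = 46.
Column 1 needs 410; the known cells sum to 292, so (3,1) = 118.
The remaining cell in column 2 is (1,2) = 410 − 337 = 73.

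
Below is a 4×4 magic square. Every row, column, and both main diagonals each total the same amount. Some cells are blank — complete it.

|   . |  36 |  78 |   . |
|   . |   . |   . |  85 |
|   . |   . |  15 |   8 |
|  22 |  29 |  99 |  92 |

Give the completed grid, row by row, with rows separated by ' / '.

Row 4 is already complete: 22 + 29 + 99 + 92 = 242, so that is the magic constant.
Using column 3: 78 + 15 + 99 + ? → (2,3) = 242 − 192 = 50.
Column 4 must total 242; the given cells sum to 185, so (1,4) = 57.
Anti-diagonal: 57 + 50 + 22 + ? = 242, so (3,2) = 113.
The remaining cell in row 1 is (1,1) = 242 − 171 = 71.
Row 3 must total 242; the given cells sum to 136, so (3,1) = 106.
Column 1 must total 242; the given cells sum to 199, so (2,1) = 43.
Column 2: 36 + 113 + 29 + ? = 242, so (2,2) = 64.

71 36 78 57 / 43 64 50 85 / 106 113 15 8 / 22 29 99 92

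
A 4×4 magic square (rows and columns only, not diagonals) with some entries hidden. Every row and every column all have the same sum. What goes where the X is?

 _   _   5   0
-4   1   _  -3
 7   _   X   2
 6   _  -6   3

Column 4 is complete and sums to 2; that is the magic constant.
The remaining cell in row 2 is (2,3) = 2 − (-6) = 8.
Row 4 needs 2; the known cells sum to 3, so (4,2) = -1.
Column 1 must total 2; the given cells sum to 9, so (1,1) = -7.
Column 3 must total 2; the given cells sum to 7, so (3,3) = -5.

-5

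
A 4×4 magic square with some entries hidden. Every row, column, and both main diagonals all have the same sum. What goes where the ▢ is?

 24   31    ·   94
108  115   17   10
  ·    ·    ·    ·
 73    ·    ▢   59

Row 2 is complete and sums to 250; that is the magic constant.
From row 1, 250 − (24 + 31 + 94) gives (1,3) = 101.
Column 1: 24 + 108 + 73 + ? = 250, so (3,1) = 45.
From column 4, 250 − (94 + 10 + 59) gives (3,4) = 87.
The remaining cell in main diagonal is (3,3) = 250 − 198 = 52.
From anti-diagonal, 250 − (94 + 17 + 73) gives (3,2) = 66.
Column 2: 31 + 115 + 66 + ? = 250, so (4,2) = 38.
Using column 3: 101 + 17 + 52 + ? → (4,3) = 250 − 170 = 80.

80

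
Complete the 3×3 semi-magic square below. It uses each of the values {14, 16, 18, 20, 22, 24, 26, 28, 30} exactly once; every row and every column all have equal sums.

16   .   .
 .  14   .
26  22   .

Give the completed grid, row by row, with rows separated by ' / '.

The 9 entries sum to 198, so each line sums to 198/3 = 66.
The remaining cell in row 3 is (3,3) = 66 − 48 = 18.
Column 1 must total 66; the given cells sum to 42, so (2,1) = 24.
The remaining cell in column 2 is (1,2) = 66 − 36 = 30.
Row 1 must total 66; the given cells sum to 46, so (1,3) = 20.
Row 2: 24 + 14 + ? = 66, so (2,3) = 28.

16 30 20 / 24 14 28 / 26 22 18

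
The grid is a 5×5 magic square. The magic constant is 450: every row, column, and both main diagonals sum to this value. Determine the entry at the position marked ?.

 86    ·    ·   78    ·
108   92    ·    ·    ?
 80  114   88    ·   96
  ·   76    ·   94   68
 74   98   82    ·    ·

84

Using row 3: 80 + 114 + 88 + 96 + ? → (3,4) = 450 − 378 = 72.
From column 1, 450 − (86 + 108 + 80 + 74) gives (4,1) = 102.
Using column 2: 92 + 114 + 76 + 98 + ? → (1,2) = 450 − 380 = 70.
Main diagonal needs 450; the known cells sum to 360, so (5,5) = 90.
Row 4 must total 450; the given cells sum to 340, so (4,3) = 110.
Row 5 must total 450; the given cells sum to 344, so (5,4) = 106.
Column 4 must total 450; the given cells sum to 350, so (2,4) = 100.
Anti-diagonal: 100 + 88 + 76 + 74 + ? = 450, so (1,5) = 112.
The remaining cell in row 1 is (1,3) = 450 − 346 = 104.
Column 3 needs 450; the known cells sum to 384, so (2,3) = 66.
Column 5: 112 + 96 + 68 + 90 + ? = 450, so (2,5) = 84.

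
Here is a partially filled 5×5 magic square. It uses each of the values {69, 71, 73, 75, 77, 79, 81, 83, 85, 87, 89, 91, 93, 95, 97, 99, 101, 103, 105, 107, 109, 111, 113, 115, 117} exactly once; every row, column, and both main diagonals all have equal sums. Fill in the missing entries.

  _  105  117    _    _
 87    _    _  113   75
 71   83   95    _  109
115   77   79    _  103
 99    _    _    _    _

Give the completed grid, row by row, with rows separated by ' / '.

The 25 entries sum to 2325, so each line sums to 2325/5 = 465.
Row 3 must total 465; the given cells sum to 358, so (3,4) = 107.
Using row 4: 115 + 77 + 79 + 103 + ? → (4,4) = 465 − 374 = 91.
From column 1, 465 − (87 + 71 + 115 + 99) gives (1,1) = 93.
The remaining cell in anti-diagonal is (1,5) = 465 − 384 = 81.
Using row 1: 93 + 105 + 117 + 81 + ? → (1,4) = 465 − 396 = 69.
Column 4 must total 465; the given cells sum to 380, so (5,4) = 85.
From column 5, 465 − (81 + 75 + 109 + 103) gives (5,5) = 97.
Main diagonal needs 465; the known cells sum to 376, so (2,2) = 89.
Using row 2: 87 + 89 + 113 + 75 + ? → (2,3) = 465 − 364 = 101.
Column 2 needs 465; the known cells sum to 354, so (5,2) = 111.
Using column 3: 117 + 101 + 95 + 79 + ? → (5,3) = 465 − 392 = 73.

93 105 117 69 81 / 87 89 101 113 75 / 71 83 95 107 109 / 115 77 79 91 103 / 99 111 73 85 97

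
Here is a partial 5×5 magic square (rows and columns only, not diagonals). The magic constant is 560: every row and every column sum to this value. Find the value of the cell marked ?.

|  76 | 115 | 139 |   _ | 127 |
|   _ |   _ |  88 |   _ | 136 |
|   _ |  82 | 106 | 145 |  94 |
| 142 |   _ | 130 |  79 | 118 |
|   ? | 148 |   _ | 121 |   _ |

109

Using row 1: 76 + 115 + 139 + 127 + ? → (1,4) = 560 − 457 = 103.
Using row 3: 82 + 106 + 145 + 94 + ? → (3,1) = 560 − 427 = 133.
Using row 4: 142 + 130 + 79 + 118 + ? → (4,2) = 560 − 469 = 91.
The remaining cell in column 2 is (2,2) = 560 − 436 = 124.
The remaining cell in column 3 is (5,3) = 560 − 463 = 97.
Column 4: 103 + 145 + 79 + 121 + ? = 560, so (2,4) = 112.
Column 5 needs 560; the known cells sum to 475, so (5,5) = 85.
Using row 2: 124 + 88 + 112 + 136 + ? → (2,1) = 560 − 460 = 100.
From row 5, 560 − (148 + 97 + 121 + 85) gives (5,1) = 109.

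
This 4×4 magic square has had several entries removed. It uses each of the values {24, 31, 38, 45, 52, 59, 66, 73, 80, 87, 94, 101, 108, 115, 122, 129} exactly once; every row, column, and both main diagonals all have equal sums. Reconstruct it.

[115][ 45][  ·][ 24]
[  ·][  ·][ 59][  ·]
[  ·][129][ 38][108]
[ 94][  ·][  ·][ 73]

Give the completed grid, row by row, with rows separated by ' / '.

115 45 122 24 / 66 80 59 101 / 31 129 38 108 / 94 52 87 73

The 16 entries sum to 1224, so each line sums to 1224/4 = 306.
Row 1: 115 + 45 + 24 + ? = 306, so (1,3) = 122.
The remaining cell in row 3 is (3,1) = 306 − 275 = 31.
Using column 1: 115 + 31 + 94 + ? → (2,1) = 306 − 240 = 66.
From column 3, 306 − (122 + 59 + 38) gives (4,3) = 87.
Using column 4: 24 + 108 + 73 + ? → (2,4) = 306 − 205 = 101.
The remaining cell in main diagonal is (2,2) = 306 − 226 = 80.
Row 4 must total 306; the given cells sum to 254, so (4,2) = 52.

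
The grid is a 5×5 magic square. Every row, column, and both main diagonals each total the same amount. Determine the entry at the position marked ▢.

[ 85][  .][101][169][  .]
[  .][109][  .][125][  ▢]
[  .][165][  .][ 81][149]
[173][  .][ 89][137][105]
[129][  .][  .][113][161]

Column 4 is complete and sums to 625; that is the magic constant.
Row 4 needs 625; the known cells sum to 504, so (4,2) = 121.
From main diagonal, 625 − (85 + 109 + 137 + 161) gives (3,3) = 133.
Anti-diagonal needs 625; the known cells sum to 508, so (1,5) = 117.
Row 1 must total 625; the given cells sum to 472, so (1,2) = 153.
Row 3 needs 625; the known cells sum to 528, so (3,1) = 97.
Column 1 must total 625; the given cells sum to 484, so (2,1) = 141.
Column 2 needs 625; the known cells sum to 548, so (5,2) = 77.
Column 5 needs 625; the known cells sum to 532, so (2,5) = 93.

93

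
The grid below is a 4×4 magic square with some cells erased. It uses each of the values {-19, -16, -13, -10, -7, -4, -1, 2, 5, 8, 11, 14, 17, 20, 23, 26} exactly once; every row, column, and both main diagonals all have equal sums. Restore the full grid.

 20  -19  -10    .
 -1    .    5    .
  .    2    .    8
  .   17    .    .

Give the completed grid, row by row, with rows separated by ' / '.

20 -19 -10 23 / -1 14 5 -4 / 11 2 -7 8 / -16 17 26 -13

The 16 entries sum to 56, so each line sums to 56/4 = 14.
Using row 1: 20 + (-19) + (-10) + ? → (1,4) = 14 − (-9) = 23.
Column 2 must total 14; the given cells sum to 0, so (2,2) = 14.
From anti-diagonal, 14 − (23 + 5 + 2) gives (4,1) = -16.
Row 2 must total 14; the given cells sum to 18, so (2,4) = -4.
Column 1 must total 14; the given cells sum to 3, so (3,1) = 11.
Using column 4: 23 + (-4) + 8 + ? → (4,4) = 14 − 27 = -13.
Main diagonal must total 14; the given cells sum to 21, so (3,3) = -7.
From row 4, 14 − (-16 + 17 + (-13)) gives (4,3) = 26.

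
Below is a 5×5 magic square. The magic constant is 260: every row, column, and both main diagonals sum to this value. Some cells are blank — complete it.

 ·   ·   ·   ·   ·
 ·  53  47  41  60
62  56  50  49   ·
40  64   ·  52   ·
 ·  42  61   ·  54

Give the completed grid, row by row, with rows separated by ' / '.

51 45 44 63 57 / 59 53 47 41 60 / 62 56 50 49 43 / 40 64 58 52 46 / 48 42 61 55 54

Using row 2: 53 + 47 + 41 + 60 + ? → (2,1) = 260 − 201 = 59.
Using row 3: 62 + 56 + 50 + 49 + ? → (3,5) = 260 − 217 = 43.
From column 2, 260 − (53 + 56 + 64 + 42) gives (1,2) = 45.
From main diagonal, 260 − (53 + 50 + 52 + 54) gives (1,1) = 51.
Column 1 must total 260; the given cells sum to 212, so (5,1) = 48.
Using anti-diagonal: 41 + 50 + 64 + 48 + ? → (1,5) = 260 − 203 = 57.
Row 5 must total 260; the given cells sum to 205, so (5,4) = 55.
Using column 4: 41 + 49 + 52 + 55 + ? → (1,4) = 260 − 197 = 63.
Column 5 needs 260; the known cells sum to 214, so (4,5) = 46.
Row 1 must total 260; the given cells sum to 216, so (1,3) = 44.
Row 4 needs 260; the known cells sum to 202, so (4,3) = 58.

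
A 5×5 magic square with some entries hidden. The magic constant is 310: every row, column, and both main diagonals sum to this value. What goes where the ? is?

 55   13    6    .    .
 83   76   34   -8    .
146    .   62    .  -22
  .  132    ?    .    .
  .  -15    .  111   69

Row 2 needs 310; the known cells sum to 185, so (2,5) = 125.
From column 2, 310 − (13 + 76 + 132 + (-15)) gives (3,2) = 104.
The remaining cell in main diagonal is (4,4) = 310 − 262 = 48.
Row 3 needs 310; the known cells sum to 290, so (3,4) = 20.
Column 4 needs 310; the known cells sum to 171, so (1,4) = 139.
Row 1 needs 310; the known cells sum to 213, so (1,5) = 97.
Using column 5: 97 + 125 + (-22) + 69 + ? → (4,5) = 310 − 269 = 41.
The remaining cell in anti-diagonal is (5,1) = 310 − 283 = 27.
From row 5, 310 − (27 + (-15) + 111 + 69) gives (5,3) = 118.
Column 1 needs 310; the known cells sum to 311, so (4,1) = -1.
Column 3 needs 310; the known cells sum to 220, so (4,3) = 90.

90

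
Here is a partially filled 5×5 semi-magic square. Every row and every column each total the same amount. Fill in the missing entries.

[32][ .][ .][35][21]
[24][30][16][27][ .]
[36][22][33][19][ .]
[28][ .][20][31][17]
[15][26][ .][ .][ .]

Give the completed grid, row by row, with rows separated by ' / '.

32 18 29 35 21 / 24 30 16 27 38 / 36 22 33 19 25 / 28 39 20 31 17 / 15 26 37 23 34

Column 1 is already complete: 32 + 24 + 36 + 28 + 15 = 135, so that is the magic constant.
The remaining cell in row 2 is (2,5) = 135 − 97 = 38.
From row 3, 135 − (36 + 22 + 33 + 19) gives (3,5) = 25.
Row 4: 28 + 20 + 31 + 17 + ? = 135, so (4,2) = 39.
Column 2 needs 135; the known cells sum to 117, so (1,2) = 18.
The remaining cell in column 4 is (5,4) = 135 − 112 = 23.
Column 5 must total 135; the given cells sum to 101, so (5,5) = 34.
The remaining cell in row 1 is (1,3) = 135 − 106 = 29.
The remaining cell in row 5 is (5,3) = 135 − 98 = 37.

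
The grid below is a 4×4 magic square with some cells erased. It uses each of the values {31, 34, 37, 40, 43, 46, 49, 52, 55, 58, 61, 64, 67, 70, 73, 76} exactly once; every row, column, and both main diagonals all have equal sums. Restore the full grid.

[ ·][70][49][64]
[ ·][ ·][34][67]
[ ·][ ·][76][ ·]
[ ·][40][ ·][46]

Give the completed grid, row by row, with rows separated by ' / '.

31 70 49 64 / 52 61 34 67 / 58 43 76 37 / 73 40 55 46

The 16 entries sum to 856, so each line sums to 856/4 = 214.
The remaining cell in row 1 is (1,1) = 214 − 183 = 31.
Column 3: 49 + 34 + 76 + ? = 214, so (4,3) = 55.
Column 4 must total 214; the given cells sum to 177, so (3,4) = 37.
Main diagonal needs 214; the known cells sum to 153, so (2,2) = 61.
Row 2 needs 214; the known cells sum to 162, so (2,1) = 52.
Using row 4: 40 + 55 + 46 + ? → (4,1) = 214 − 141 = 73.
Column 1: 31 + 52 + 73 + ? = 214, so (3,1) = 58.
From column 2, 214 − (70 + 61 + 40) gives (3,2) = 43.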